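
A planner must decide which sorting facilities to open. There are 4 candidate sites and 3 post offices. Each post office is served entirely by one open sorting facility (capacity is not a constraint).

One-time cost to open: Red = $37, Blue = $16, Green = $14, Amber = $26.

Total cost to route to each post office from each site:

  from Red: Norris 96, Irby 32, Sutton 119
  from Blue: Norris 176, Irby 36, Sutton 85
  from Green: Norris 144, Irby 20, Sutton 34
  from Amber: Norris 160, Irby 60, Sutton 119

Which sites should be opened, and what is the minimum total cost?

For any fixed open set, each post office goes to its cheapest open site; total = fixed + service.
{Red, Green}: Norris→Red 96, Irby→Green 20, Sutton→Green 34. Service 150; fixed 51; total 201.
{Green}: Norris→Green 144, Irby→Green 20, Sutton→Green 34. Service 198; fixed 14; total 212.
{Red, Blue, Green}: service 150 + fixed 67 = 217
{Red, Blue, Green, Amber}: service 150 + fixed 93 = 243
No other subset beats 201.

Open Red and Green; minimum total cost 201.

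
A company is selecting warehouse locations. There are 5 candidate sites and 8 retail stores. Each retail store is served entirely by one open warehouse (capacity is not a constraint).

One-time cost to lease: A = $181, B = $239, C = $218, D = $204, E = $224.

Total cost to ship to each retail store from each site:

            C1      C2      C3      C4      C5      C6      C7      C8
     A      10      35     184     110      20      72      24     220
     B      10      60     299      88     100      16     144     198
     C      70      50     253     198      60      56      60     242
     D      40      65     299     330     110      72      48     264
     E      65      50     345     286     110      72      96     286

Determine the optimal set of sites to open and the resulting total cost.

For any fixed open set, each retail store goes to its cheapest open site; total = fixed + service.
{A}: C1→A 10, C2→A 35, C3→A 184, C4→A 110, C5→A 20, C6→A 72, C7→A 24, C8→A 220. Service 675; fixed 181; total 856.
{A, B}: service 575 + fixed 420 = 995
{A, C}: service 659 + fixed 399 = 1058
{A, B, C, D, E}: service 575 + fixed 1066 = 1641
No other subset beats 856.

Open A only; minimum total cost 856.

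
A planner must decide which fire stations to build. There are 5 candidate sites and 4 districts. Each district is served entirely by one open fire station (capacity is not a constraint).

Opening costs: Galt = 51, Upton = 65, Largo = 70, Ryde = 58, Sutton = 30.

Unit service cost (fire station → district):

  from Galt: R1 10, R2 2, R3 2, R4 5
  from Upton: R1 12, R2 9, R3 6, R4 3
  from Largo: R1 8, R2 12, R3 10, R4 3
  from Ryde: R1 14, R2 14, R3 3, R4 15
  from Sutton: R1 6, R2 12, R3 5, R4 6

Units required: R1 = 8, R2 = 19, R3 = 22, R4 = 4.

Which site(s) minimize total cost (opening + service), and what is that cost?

For any fixed open set, each district goes to its cheapest open site; total = fixed + service.
{Galt, Sutton}: R1→Sutton 6·8=48, R2→Galt 2·19=38, R3→Galt 2·22=44, R4→Galt 5·4=20. Service 150; fixed 81; total 231.
{Galt}: R1→Galt 10·8=80, R2→Galt 2·19=38, R3→Galt 2·22=44, R4→Galt 5·4=20. Service 182; fixed 51; total 233.
{Galt, Largo}: R1→Largo 8·8=64, R2→Galt 2·19=38, R3→Galt 2·22=44, R4→Largo 3·4=12. Service 158; fixed 121; total 279.
{Galt, Upton, Largo, Ryde, Sutton}: service 142 + fixed 274 = 416
No other subset beats 231.

Open Galt and Sutton; minimum total cost 231.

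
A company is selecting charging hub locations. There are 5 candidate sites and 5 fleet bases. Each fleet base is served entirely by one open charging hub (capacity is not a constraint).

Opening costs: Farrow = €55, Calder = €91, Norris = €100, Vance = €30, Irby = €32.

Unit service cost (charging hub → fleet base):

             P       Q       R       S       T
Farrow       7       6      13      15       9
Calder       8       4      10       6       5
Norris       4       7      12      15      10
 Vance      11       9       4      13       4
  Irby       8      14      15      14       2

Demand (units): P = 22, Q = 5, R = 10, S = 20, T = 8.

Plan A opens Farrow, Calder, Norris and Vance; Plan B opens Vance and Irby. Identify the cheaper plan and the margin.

Plan A is cheaper by 23.

Plan A: {Farrow, Calder, Norris, Vance}: P→Norris 4·22=88, Q→Calder 4·5=20, R→Vance 4·10=40, S→Calder 6·20=120, T→Vance 4·8=32. Service 300; fixed 276; total 576.
Plan B: {Vance, Irby}: P→Irby 8·22=176, Q→Vance 9·5=45, R→Vance 4·10=40, S→Vance 13·20=260, T→Irby 2·8=16. Service 537; fixed 62; total 599.
Difference: |576 − 599| = 23.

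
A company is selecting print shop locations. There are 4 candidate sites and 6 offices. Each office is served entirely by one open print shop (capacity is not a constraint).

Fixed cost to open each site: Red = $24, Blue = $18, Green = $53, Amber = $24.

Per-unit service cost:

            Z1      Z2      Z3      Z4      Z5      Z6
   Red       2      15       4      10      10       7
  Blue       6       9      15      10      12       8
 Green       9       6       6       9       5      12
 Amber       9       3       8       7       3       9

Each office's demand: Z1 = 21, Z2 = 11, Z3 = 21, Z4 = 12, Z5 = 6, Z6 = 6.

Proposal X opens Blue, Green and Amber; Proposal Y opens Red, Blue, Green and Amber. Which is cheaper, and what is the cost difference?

Proposal X: {Blue, Green, Amber}: Z1→Blue 6·21=126, Z2→Amber 3·11=33, Z3→Green 6·21=126, Z4→Amber 7·12=84, Z5→Amber 3·6=18, Z6→Blue 8·6=48. Service 435; fixed 95; total 530.
Proposal Y: {Red, Blue, Green, Amber}: Z1→Red 2·21=42, Z2→Amber 3·11=33, Z3→Red 4·21=84, Z4→Amber 7·12=84, Z5→Amber 3·6=18, Z6→Red 7·6=42. Service 303; fixed 119; total 422.
Difference: |530 − 422| = 108.

Proposal Y is cheaper by 108.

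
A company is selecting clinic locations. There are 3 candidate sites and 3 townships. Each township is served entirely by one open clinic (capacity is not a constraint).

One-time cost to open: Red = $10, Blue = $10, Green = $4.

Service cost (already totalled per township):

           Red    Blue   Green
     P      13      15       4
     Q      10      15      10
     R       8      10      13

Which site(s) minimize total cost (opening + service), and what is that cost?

For any fixed open set, each township goes to its cheapest open site; total = fixed + service.
{Green}: P→Green 4, Q→Green 10, R→Green 13. Service 27; fixed 4; total 31.
{Red, Green}: P→Green 4, Q→Red 10, R→Red 8. Service 22; fixed 14; total 36.
{Blue, Green}: service 24 + fixed 14 = 38
{Red, Blue, Green}: service 22 + fixed 24 = 46
No other subset beats 31.

Open Green only; minimum total cost 31.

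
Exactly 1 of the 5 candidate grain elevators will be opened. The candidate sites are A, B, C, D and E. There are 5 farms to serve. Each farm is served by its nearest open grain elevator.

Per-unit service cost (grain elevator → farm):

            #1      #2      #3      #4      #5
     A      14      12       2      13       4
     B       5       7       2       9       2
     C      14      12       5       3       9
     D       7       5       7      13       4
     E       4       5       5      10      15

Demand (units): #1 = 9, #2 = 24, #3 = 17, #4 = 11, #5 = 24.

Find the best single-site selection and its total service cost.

Choose B only; total service cost 394.

With exactly 1 open, each farm uses its cheapest among the chosen.
{B}: #1→B 5·9=45, #2→B 7·24=168, #3→B 2·17=34, #4→B 9·11=99, #5→B 2·24=48. Service cost 394.
{D}: service cost 541
{A}: service cost 687
Among all 5 size-1 choices, {B} is lowest.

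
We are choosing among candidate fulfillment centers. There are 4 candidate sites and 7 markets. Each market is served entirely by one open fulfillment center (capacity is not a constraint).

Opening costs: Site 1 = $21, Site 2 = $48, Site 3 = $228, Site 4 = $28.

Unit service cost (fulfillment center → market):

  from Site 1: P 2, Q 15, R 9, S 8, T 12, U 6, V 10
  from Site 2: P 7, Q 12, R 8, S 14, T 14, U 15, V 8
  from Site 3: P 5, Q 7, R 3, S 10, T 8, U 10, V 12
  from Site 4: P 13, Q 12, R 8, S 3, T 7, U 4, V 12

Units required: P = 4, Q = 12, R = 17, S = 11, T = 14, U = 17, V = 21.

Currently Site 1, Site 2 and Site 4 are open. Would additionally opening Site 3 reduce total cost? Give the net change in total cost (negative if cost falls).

No — net change +83 (cost rises by 83).

Current service cost with {Site 1, Site 2, Site 4}: 655.
Adding Site 3: each market re-picks its cheapest; new service cost 510, saving 145.
Extra fixed cost: 228. Net change = 228 − 145 = 83.
(Totals: 752 → 835.)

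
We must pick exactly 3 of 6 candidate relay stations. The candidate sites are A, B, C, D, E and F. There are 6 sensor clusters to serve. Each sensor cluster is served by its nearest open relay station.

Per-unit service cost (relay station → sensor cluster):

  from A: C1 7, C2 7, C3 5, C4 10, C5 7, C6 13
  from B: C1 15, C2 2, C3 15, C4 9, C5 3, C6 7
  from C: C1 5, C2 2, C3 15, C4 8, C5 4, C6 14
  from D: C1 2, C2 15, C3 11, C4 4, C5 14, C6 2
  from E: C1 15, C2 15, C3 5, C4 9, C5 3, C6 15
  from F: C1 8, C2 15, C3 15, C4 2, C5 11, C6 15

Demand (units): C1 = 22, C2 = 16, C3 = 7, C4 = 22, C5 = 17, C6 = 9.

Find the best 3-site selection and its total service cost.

Choose B, D and F; total service cost 266.

With exactly 3 open, each sensor cluster uses its cheapest among the chosen.
{B, D, F}: C1→D 2·22=44, C2→B 2·16=32, C3→D 11·7=77, C4→F 2·22=44, C5→B 3·17=51, C6→D 2·9=18. Service cost 266.
{A, B, D}: service cost 268
{B, D, E}: service cost 268
Among all 20 size-3 choices, {B, D, F} is lowest.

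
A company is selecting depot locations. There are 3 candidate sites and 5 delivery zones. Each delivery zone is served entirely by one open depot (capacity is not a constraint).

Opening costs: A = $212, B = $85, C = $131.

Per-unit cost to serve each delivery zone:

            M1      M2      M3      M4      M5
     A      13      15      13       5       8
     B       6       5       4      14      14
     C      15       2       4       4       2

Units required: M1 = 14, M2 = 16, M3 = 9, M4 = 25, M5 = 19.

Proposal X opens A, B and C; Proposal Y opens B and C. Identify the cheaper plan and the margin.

Proposal X: {A, B, C}: M1→B 6·14=84, M2→C 2·16=32, M3→B 4·9=36, M4→C 4·25=100, M5→C 2·19=38. Service 290; fixed 428; total 718.
Proposal Y: {B, C}: M1→B 6·14=84, M2→C 2·16=32, M3→B 4·9=36, M4→C 4·25=100, M5→C 2·19=38. Service 290; fixed 216; total 506.
Difference: |718 − 506| = 212.

Proposal Y is cheaper by 212.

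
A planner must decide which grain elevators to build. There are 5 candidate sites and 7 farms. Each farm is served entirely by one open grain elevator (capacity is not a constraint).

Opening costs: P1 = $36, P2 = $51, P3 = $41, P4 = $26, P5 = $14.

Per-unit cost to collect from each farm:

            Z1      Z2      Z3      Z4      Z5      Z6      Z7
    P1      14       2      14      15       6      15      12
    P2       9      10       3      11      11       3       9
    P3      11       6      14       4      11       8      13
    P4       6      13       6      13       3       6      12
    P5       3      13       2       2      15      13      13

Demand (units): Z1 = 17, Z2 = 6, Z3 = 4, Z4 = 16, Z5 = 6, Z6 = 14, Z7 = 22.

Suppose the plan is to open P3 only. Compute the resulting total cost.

Each farm is assigned to its cheapest site among the open ones.
{P3}: Z1→P3 11·17=187, Z2→P3 6·6=36, Z3→P3 14·4=56, Z4→P3 4·16=64, Z5→P3 11·6=66, Z6→P3 8·14=112, Z7→P3 13·22=286. Service 807; fixed 41; total 848.

Total cost: 848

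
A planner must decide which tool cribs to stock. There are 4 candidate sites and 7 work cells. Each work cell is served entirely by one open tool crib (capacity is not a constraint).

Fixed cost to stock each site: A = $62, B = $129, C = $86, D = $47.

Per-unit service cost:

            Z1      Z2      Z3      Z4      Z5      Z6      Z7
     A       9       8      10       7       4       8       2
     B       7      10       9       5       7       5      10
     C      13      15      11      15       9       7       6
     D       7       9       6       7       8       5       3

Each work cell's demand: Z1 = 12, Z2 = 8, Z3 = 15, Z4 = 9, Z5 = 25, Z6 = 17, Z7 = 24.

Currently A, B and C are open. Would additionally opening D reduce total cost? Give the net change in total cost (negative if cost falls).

No — net change +2 (cost rises by 2).

Current service cost with {A, B, C}: 561.
Adding D: each work cell re-picks its cheapest; new service cost 516, saving 45.
Extra fixed cost: 47. Net change = 47 − 45 = 2.
(Totals: 838 → 840.)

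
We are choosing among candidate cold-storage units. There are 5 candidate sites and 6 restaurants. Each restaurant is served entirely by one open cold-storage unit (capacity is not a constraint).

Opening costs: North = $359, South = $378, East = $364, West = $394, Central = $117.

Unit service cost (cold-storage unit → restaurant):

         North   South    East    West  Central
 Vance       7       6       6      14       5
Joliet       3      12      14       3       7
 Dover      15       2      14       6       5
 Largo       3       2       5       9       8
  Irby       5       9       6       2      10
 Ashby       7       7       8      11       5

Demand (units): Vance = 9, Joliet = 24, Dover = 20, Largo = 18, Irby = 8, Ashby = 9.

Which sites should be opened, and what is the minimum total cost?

For any fixed open set, each restaurant goes to its cheapest open site; total = fixed + service.
{Central}: Vance→Central 5·9=45, Joliet→Central 7·24=168, Dover→Central 5·20=100, Largo→Central 8·18=144, Irby→Central 10·8=80, Ashby→Central 5·9=45. Service 582; fixed 117; total 699.
{North, Central}: service 356 + fixed 476 = 832
{South, Central}: service 406 + fixed 495 = 901
{North, South, East, West, Central}: Vance→Central 5·9=45, Joliet→North 3·24=72, Dover→South 2·20=40, Largo→South 2·18=36, Irby→West 2·8=16, Ashby→Central 5·9=45. Service 254; fixed 1612; total 1866.
No other subset beats 699.

Open Central only; minimum total cost 699.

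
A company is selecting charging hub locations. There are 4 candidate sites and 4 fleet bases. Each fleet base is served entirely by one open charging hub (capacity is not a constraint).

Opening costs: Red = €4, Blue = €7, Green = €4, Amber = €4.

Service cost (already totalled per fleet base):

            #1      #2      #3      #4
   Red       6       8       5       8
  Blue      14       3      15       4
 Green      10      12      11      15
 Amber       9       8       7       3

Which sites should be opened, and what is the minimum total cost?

Open Red and Blue; minimum total cost 29.

For any fixed open set, each fleet base goes to its cheapest open site; total = fixed + service.
{Red, Blue}: #1→Red 6, #2→Blue 3, #3→Red 5, #4→Blue 4. Service 18; fixed 11; total 29.
{Red, Amber}: #1→Red 6, #2→Red 8, #3→Red 5, #4→Amber 3. Service 22; fixed 8; total 30.
{Red}: service 27 + fixed 4 = 31
{Red, Blue, Green, Amber}: service 17 + fixed 19 = 36
No other subset beats 29.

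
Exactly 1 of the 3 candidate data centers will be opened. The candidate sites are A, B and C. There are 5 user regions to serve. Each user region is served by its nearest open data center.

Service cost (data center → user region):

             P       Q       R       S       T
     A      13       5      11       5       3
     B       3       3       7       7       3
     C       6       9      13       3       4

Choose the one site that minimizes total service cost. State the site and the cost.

With exactly 1 open, each user region uses its cheapest among the chosen.
{B}: P→B 3, Q→B 3, R→B 7, S→B 7, T→B 3. Service cost 23.
{C}: service cost 35
{A}: service cost 37
Among all 3 size-1 choices, {B} is lowest.

Choose B only; total service cost 23.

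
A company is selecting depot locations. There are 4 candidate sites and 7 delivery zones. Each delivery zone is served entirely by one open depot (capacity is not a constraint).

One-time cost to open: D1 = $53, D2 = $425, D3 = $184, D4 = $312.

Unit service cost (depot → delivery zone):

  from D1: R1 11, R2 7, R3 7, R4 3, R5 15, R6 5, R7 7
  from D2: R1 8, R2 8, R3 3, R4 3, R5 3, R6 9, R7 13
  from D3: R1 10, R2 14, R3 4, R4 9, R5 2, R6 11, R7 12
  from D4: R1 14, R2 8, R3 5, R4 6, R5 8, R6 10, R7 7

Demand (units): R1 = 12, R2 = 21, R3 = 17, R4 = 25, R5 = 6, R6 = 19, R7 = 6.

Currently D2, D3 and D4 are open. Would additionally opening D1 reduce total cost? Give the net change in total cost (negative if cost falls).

Yes — net change −44 (cost falls by 44).

Current service cost with {D2, D3, D4}: 615.
Adding D1: each delivery zone re-picks its cheapest; new service cost 518, saving 97.
Extra fixed cost: 53. Net change = 53 − 97 = -44.
(Totals: 1536 → 1492.)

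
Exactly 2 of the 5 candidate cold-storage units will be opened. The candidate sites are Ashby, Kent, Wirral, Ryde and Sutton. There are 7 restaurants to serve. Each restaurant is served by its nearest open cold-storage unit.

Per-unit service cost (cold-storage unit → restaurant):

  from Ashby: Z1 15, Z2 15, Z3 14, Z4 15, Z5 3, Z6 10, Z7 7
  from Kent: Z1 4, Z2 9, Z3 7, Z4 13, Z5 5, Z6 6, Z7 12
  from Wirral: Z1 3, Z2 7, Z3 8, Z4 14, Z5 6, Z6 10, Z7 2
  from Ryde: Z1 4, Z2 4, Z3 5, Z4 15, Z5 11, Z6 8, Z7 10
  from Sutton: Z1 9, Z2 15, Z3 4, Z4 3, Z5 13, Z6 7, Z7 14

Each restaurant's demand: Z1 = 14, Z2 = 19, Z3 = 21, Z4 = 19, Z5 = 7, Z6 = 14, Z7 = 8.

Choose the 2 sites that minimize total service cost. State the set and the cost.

Choose Wirral and Sutton; total service cost 472.

With exactly 2 open, each restaurant uses its cheapest among the chosen.
{Wirral, Sutton}: Z1→Wirral 3·14=42, Z2→Wirral 7·19=133, Z3→Sutton 4·21=84, Z4→Sutton 3·19=57, Z5→Wirral 6·7=42, Z6→Sutton 7·14=98, Z7→Wirral 2·8=16. Service cost 472.
{Ryde, Sutton}: service cost 528
{Kent, Sutton}: service cost 583
Among all 10 size-2 choices, {Wirral, Sutton} is lowest.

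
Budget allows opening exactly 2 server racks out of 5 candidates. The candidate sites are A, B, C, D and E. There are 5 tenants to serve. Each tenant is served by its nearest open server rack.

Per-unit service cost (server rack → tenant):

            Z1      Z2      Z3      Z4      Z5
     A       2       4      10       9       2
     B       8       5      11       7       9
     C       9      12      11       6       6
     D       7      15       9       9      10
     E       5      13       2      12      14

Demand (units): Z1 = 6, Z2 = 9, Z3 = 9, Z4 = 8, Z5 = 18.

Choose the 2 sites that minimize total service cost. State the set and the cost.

With exactly 2 open, each tenant uses its cheapest among the chosen.
{A, E}: Z1→A 2·6=12, Z2→A 4·9=36, Z3→E 2·9=18, Z4→A 9·8=72, Z5→A 2·18=36. Service cost 174.
{A, C}: service cost 222
{A, B}: service cost 230
Among all 10 size-2 choices, {A, E} is lowest.

Choose A and E; total service cost 174.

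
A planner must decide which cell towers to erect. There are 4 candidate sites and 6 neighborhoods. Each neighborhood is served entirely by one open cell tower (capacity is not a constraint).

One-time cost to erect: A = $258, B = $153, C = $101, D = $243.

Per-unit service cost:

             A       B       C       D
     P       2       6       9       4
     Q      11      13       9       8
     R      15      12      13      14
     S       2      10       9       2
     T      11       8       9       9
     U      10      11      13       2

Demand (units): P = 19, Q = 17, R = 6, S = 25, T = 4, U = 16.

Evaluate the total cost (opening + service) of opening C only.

Each neighborhood is assigned to its cheapest site among the open ones.
{C}: P→C 9·19=171, Q→C 9·17=153, R→C 13·6=78, S→C 9·25=225, T→C 9·4=36, U→C 13·16=208. Service 871; fixed 101; total 972.

Total cost: 972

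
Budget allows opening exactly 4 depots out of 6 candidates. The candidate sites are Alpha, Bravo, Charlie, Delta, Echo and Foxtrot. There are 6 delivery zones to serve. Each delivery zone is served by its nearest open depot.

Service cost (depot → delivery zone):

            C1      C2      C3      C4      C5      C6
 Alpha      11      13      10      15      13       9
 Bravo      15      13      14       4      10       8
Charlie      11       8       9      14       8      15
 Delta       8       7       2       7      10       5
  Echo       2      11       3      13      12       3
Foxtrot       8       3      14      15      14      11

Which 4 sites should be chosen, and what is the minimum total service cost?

With exactly 4 open, each delivery zone uses its cheapest among the chosen.
{Bravo, Charlie, Echo, Foxtrot}: C1→Echo 2, C2→Foxtrot 3, C3→Echo 3, C4→Bravo 4, C5→Charlie 8, C6→Echo 3. Service cost 23.
{Bravo, Delta, Echo, Foxtrot}: service cost 24
{Alpha, Bravo, Echo, Foxtrot}: service cost 25
Among all 15 size-4 choices, {Bravo, Charlie, Echo, Foxtrot} is lowest.

Choose Bravo, Charlie, Echo and Foxtrot; total service cost 23.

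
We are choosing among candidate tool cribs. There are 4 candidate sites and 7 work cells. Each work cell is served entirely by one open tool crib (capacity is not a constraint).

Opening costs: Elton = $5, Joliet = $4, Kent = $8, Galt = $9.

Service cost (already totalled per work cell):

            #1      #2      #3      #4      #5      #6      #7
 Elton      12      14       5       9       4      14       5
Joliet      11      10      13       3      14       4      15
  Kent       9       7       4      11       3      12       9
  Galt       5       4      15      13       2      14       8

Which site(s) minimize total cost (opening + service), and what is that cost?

For any fixed open set, each work cell goes to its cheapest open site; total = fixed + service.
{Elton, Joliet, Galt}: #1→Galt 5, #2→Galt 4, #3→Elton 5, #4→Joliet 3, #5→Galt 2, #6→Joliet 4, #7→Elton 5. Service 28; fixed 18; total 46.
{Elton, Joliet}: #1→Joliet 11, #2→Joliet 10, #3→Elton 5, #4→Joliet 3, #5→Elton 4, #6→Joliet 4, #7→Elton 5. Service 42; fixed 9; total 51.
{Joliet, Kent}: #1→Kent 9, #2→Kent 7, #3→Kent 4, #4→Joliet 3, #5→Kent 3, #6→Joliet 4, #7→Kent 9. Service 39; fixed 12; total 51.
{Elton, Joliet, Kent, Galt}: service 27 + fixed 26 = 53
No other subset beats 46.

Open Elton, Joliet and Galt; minimum total cost 46.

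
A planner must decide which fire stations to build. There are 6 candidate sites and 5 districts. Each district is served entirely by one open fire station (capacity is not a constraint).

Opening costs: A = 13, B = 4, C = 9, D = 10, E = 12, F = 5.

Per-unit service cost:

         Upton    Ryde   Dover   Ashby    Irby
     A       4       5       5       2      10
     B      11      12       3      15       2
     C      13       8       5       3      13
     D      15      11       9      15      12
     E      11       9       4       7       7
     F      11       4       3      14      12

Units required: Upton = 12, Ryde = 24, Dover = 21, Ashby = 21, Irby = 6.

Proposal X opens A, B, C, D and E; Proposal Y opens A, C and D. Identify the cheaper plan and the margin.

Proposal X is cheaper by 74.

Proposal X: {A, B, C, D, E}: Upton→A 4·12=48, Ryde→A 5·24=120, Dover→B 3·21=63, Ashby→A 2·21=42, Irby→B 2·6=12. Service 285; fixed 48; total 333.
Proposal Y: {A, C, D}: Upton→A 4·12=48, Ryde→A 5·24=120, Dover→A 5·21=105, Ashby→A 2·21=42, Irby→A 10·6=60. Service 375; fixed 32; total 407.
Difference: |333 − 407| = 74.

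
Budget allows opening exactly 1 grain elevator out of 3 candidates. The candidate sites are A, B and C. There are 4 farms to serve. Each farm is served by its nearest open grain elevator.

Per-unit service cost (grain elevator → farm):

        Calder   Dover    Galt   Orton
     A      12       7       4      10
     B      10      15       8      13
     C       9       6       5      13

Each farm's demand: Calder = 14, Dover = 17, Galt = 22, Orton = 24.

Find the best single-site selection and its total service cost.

With exactly 1 open, each farm uses its cheapest among the chosen.
{A}: Calder→A 12·14=168, Dover→A 7·17=119, Galt→A 4·22=88, Orton→A 10·24=240. Service cost 615.
{C}: service cost 650
{B}: service cost 883
Among all 3 size-1 choices, {A} is lowest.

Choose A only; total service cost 615.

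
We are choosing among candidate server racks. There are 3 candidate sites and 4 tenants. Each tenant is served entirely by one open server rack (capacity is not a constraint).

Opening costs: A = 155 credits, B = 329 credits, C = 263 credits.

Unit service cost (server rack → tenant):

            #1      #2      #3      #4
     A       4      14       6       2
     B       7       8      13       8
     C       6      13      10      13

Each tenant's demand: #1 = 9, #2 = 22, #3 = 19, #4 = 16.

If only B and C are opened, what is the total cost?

Each tenant is assigned to its cheapest site among the open ones.
{B, C}: #1→C 6·9=54, #2→B 8·22=176, #3→C 10·19=190, #4→B 8·16=128. Service 548; fixed 592; total 1140.

Total cost: 1140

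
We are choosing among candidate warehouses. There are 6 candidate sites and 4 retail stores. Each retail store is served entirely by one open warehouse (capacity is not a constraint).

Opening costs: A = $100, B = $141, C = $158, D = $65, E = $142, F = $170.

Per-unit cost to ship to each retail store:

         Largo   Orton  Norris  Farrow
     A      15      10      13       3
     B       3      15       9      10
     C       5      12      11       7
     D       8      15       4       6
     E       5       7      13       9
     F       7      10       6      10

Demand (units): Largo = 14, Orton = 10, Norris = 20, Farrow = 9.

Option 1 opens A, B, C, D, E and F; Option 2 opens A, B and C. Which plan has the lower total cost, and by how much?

Option 1: {A, B, C, D, E, F}: Largo→B 3·14=42, Orton→E 7·10=70, Norris→D 4·20=80, Farrow→A 3·9=27. Service 219; fixed 776; total 995.
Option 2: {A, B, C}: Largo→B 3·14=42, Orton→A 10·10=100, Norris→B 9·20=180, Farrow→A 3·9=27. Service 349; fixed 399; total 748.
Difference: |995 − 748| = 247.

Option 2 is cheaper by 247.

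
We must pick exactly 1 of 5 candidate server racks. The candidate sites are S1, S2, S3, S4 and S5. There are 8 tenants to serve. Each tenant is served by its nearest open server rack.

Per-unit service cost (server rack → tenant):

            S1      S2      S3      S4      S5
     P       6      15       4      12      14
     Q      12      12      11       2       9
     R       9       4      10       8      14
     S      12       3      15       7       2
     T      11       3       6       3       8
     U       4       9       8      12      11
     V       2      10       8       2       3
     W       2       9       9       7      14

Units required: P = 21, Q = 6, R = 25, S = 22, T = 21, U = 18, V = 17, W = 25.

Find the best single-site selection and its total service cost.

With exactly 1 open, each tenant uses its cheapest among the chosen.
{S1}: P→S1 6·21=126, Q→S1 12·6=72, R→S1 9·25=225, S→S1 12·22=264, T→S1 11·21=231, U→S1 4·18=72, V→S1 2·17=34, W→S1 2·25=50. Service cost 1074.
{S4}: service cost 1106
{S2}: service cost 1173
Among all 5 size-1 choices, {S1} is lowest.

Choose S1 only; total service cost 1074.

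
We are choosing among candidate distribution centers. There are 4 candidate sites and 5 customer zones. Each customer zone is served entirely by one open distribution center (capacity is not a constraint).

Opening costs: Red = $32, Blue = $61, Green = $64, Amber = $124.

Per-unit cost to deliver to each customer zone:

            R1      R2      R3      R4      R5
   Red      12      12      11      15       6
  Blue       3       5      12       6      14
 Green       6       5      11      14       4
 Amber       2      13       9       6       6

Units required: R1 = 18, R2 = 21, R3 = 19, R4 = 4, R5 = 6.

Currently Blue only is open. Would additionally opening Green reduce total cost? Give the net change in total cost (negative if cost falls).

Yes — net change −15 (cost falls by 15).

Current service cost with {Blue}: 495.
Adding Green: each customer zone re-picks its cheapest; new service cost 416, saving 79.
Extra fixed cost: 64. Net change = 64 − 79 = -15.
(Totals: 556 → 541.)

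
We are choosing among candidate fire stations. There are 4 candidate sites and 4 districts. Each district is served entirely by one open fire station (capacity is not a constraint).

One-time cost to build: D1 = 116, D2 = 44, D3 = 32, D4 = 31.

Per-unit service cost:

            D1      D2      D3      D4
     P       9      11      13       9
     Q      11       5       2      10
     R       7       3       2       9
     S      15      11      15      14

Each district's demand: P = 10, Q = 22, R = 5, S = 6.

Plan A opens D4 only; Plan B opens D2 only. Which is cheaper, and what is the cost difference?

Plan A: {D4}: P→D4 9·10=90, Q→D4 10·22=220, R→D4 9·5=45, S→D4 14·6=84. Service 439; fixed 31; total 470.
Plan B: {D2}: P→D2 11·10=110, Q→D2 5·22=110, R→D2 3·5=15, S→D2 11·6=66. Service 301; fixed 44; total 345.
Difference: |470 − 345| = 125.

Plan B is cheaper by 125.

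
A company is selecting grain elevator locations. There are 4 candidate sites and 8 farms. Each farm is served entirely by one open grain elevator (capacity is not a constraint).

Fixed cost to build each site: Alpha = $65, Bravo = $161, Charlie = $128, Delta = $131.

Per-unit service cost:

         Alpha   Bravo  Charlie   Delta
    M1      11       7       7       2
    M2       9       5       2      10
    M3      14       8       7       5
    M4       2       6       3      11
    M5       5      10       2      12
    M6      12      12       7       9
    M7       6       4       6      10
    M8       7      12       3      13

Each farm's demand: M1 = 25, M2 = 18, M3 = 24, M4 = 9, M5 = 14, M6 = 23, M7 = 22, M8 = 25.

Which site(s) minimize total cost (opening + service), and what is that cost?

Open Charlie and Delta; minimum total cost 888.

For any fixed open set, each farm goes to its cheapest open site; total = fixed + service.
{Charlie, Delta}: M1→Delta 2·25=50, M2→Charlie 2·18=36, M3→Delta 5·24=120, M4→Charlie 3·9=27, M5→Charlie 2·14=28, M6→Charlie 7·23=161, M7→Charlie 6·22=132, M8→Charlie 3·25=75. Service 629; fixed 259; total 888.
{Charlie}: service 802 + fixed 128 = 930
{Alpha, Charlie, Delta}: M1→Delta 2·25=50, M2→Charlie 2·18=36, M3→Delta 5·24=120, M4→Alpha 2·9=18, M5→Charlie 2·14=28, M6→Charlie 7·23=161, M7→Alpha 6·22=132, M8→Charlie 3·25=75. Service 620; fixed 324; total 944.
{Alpha, Bravo, Charlie, Delta}: M1→Delta 2·25=50, M2→Charlie 2·18=36, M3→Delta 5·24=120, M4→Alpha 2·9=18, M5→Charlie 2·14=28, M6→Charlie 7·23=161, M7→Bravo 4·22=88, M8→Charlie 3·25=75. Service 576; fixed 485; total 1061.
(All 15 nonempty subsets were checked; Charlie and Delta is lowest.)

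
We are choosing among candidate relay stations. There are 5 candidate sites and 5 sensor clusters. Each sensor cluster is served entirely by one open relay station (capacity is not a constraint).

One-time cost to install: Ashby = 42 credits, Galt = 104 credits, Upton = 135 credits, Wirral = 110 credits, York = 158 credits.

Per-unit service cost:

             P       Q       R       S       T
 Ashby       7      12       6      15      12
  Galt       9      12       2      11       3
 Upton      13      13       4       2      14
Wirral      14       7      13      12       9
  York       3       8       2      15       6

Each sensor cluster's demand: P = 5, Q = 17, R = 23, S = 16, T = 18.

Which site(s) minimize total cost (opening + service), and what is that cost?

For any fixed open set, each sensor cluster goes to its cheapest open site; total = fixed + service.
{Galt, Upton}: P→Galt 9·5=45, Q→Galt 12·17=204, R→Galt 2·23=46, S→Upton 2·16=32, T→Galt 3·18=54. Service 381; fixed 239; total 620.
{Galt}: P→Galt 9·5=45, Q→Galt 12·17=204, R→Galt 2·23=46, S→Galt 11·16=176, T→Galt 3·18=54. Service 525; fixed 104; total 629.
{Upton, York}: service 337 + fixed 293 = 630
{Ashby, Galt, Upton, Wirral, York}: P→York 3·5=15, Q→Wirral 7·17=119, R→Galt 2·23=46, S→Upton 2·16=32, T→Galt 3·18=54. Service 266; fixed 549; total 815.
No other subset beats 620.

Open Galt and Upton; minimum total cost 620.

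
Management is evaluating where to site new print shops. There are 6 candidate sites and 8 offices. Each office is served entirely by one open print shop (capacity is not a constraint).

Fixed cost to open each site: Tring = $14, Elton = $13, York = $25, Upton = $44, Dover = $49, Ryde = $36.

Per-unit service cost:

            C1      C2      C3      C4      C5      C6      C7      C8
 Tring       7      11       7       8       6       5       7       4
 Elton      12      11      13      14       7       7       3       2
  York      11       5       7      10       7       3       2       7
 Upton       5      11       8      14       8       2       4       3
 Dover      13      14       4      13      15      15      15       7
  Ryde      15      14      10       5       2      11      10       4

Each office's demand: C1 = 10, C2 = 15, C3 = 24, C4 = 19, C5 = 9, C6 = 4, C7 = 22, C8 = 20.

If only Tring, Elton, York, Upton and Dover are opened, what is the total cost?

Each office is assigned to its cheapest site among the open ones.
{Tring, Elton, York, Upton, Dover}: C1→Upton 5·10=50, C2→York 5·15=75, C3→Dover 4·24=96, C4→Tring 8·19=152, C5→Tring 6·9=54, C6→Upton 2·4=8, C7→York 2·22=44, C8→Elton 2·20=40. Service 519; fixed 145; total 664.

Total cost: 664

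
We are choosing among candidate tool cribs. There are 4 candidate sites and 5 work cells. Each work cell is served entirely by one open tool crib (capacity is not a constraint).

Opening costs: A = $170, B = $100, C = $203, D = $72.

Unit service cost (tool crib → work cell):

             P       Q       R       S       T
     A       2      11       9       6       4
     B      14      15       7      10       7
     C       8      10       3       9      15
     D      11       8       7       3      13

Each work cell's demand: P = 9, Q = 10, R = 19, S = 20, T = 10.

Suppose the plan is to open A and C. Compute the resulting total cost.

Each work cell is assigned to its cheapest site among the open ones.
{A, C}: P→A 2·9=18, Q→C 10·10=100, R→C 3·19=57, S→A 6·20=120, T→A 4·10=40. Service 335; fixed 373; total 708.

Total cost: 708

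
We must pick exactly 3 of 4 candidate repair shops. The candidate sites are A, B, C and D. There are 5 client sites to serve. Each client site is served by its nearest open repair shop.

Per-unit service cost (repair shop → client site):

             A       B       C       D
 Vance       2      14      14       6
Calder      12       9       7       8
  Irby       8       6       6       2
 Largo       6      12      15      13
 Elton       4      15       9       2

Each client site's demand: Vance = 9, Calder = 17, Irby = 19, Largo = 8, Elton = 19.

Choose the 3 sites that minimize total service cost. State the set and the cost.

Choose A, C and D; total service cost 261.

With exactly 3 open, each client site uses its cheapest among the chosen.
{A, C, D}: Vance→A 2·9=18, Calder→C 7·17=119, Irby→D 2·19=38, Largo→A 6·8=48, Elton→D 2·19=38. Service cost 261.
{A, B, D}: service cost 278
{B, C, D}: service cost 345
Among all 4 size-3 choices, {A, C, D} is lowest.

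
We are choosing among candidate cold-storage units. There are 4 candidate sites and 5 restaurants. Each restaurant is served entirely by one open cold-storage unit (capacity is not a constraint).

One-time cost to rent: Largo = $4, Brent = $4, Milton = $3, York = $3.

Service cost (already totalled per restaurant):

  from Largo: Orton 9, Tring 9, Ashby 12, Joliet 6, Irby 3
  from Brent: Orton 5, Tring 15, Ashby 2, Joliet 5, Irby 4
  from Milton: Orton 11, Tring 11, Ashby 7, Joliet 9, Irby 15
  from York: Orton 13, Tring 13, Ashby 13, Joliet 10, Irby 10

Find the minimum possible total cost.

For any fixed open set, each restaurant goes to its cheapest open site; total = fixed + service.
{Largo, Brent}: Orton→Brent 5, Tring→Largo 9, Ashby→Brent 2, Joliet→Brent 5, Irby→Largo 3. Service 24; fixed 8; total 32.
{Brent, Milton}: service 27 + fixed 7 = 34
{Largo, Brent, Milton}: Orton→Brent 5, Tring→Largo 9, Ashby→Brent 2, Joliet→Brent 5, Irby→Largo 3. Service 24; fixed 11; total 35.
{Largo, Brent, Milton, York}: service 24 + fixed 14 = 38
(All 15 nonempty subsets were checked; Largo and Brent is lowest.)

Minimum total cost: 32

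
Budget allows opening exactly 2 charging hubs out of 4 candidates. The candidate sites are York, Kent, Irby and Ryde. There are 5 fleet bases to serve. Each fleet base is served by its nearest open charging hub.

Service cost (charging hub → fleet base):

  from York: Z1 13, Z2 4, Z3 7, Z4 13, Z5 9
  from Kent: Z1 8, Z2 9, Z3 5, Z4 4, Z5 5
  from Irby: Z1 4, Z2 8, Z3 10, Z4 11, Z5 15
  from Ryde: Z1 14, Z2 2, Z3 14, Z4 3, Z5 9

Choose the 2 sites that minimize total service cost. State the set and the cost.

Choose Kent and Ryde; total service cost 23.

With exactly 2 open, each fleet base uses its cheapest among the chosen.
{Kent, Ryde}: Z1→Kent 8, Z2→Ryde 2, Z3→Kent 5, Z4→Ryde 3, Z5→Kent 5. Service cost 23.
{York, Kent}: service cost 26
{Kent, Irby}: service cost 26
Among all 6 size-2 choices, {Kent, Ryde} is lowest.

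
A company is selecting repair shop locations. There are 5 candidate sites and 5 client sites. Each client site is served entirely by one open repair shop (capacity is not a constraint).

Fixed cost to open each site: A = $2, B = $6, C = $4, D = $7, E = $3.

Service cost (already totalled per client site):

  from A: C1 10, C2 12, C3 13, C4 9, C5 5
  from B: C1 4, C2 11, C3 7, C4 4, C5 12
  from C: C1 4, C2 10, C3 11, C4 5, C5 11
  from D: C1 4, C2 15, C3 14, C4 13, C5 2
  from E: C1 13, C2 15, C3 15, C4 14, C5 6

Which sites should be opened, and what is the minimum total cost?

Open A and B; minimum total cost 39.

For any fixed open set, each client site goes to its cheapest open site; total = fixed + service.
{A, B}: C1→B 4, C2→B 11, C3→B 7, C4→B 4, C5→A 5. Service 31; fixed 8; total 39.
{A, C}: service 35 + fixed 6 = 41
{B, D}: C1→B 4, C2→B 11, C3→B 7, C4→B 4, C5→D 2. Service 28; fixed 13; total 41.
{A, B, C, D, E}: service 27 + fixed 22 = 49
No other subset beats 39.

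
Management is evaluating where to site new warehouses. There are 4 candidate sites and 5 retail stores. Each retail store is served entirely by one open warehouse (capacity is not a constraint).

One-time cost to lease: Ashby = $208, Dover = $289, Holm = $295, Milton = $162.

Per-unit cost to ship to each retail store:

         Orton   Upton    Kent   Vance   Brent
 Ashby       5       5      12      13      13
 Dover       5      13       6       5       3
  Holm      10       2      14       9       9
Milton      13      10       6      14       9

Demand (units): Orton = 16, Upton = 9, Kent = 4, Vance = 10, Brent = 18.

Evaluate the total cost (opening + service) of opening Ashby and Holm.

Total cost: 901

Each retail store is assigned to its cheapest site among the open ones.
{Ashby, Holm}: Orton→Ashby 5·16=80, Upton→Holm 2·9=18, Kent→Ashby 12·4=48, Vance→Holm 9·10=90, Brent→Holm 9·18=162. Service 398; fixed 503; total 901.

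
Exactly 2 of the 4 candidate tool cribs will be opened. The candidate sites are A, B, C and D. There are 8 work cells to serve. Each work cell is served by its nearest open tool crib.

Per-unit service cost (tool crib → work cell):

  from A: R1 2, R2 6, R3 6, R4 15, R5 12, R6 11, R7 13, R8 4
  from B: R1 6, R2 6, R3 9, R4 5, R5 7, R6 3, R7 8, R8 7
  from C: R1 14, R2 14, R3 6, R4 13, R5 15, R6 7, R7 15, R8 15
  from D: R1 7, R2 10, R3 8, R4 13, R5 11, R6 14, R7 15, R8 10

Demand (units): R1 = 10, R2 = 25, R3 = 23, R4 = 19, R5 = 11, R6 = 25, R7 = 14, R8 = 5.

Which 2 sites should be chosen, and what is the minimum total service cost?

Choose A and B; total service cost 687.

With exactly 2 open, each work cell uses its cheapest among the chosen.
{A, B}: R1→A 2·10=20, R2→A 6·25=150, R3→A 6·23=138, R4→B 5·19=95, R5→B 7·11=77, R6→B 3·25=75, R7→B 8·14=112, R8→A 4·5=20. Service cost 687.
{B, C}: service cost 742
{B, D}: service cost 788
Among all 6 size-2 choices, {A, B} is lowest.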